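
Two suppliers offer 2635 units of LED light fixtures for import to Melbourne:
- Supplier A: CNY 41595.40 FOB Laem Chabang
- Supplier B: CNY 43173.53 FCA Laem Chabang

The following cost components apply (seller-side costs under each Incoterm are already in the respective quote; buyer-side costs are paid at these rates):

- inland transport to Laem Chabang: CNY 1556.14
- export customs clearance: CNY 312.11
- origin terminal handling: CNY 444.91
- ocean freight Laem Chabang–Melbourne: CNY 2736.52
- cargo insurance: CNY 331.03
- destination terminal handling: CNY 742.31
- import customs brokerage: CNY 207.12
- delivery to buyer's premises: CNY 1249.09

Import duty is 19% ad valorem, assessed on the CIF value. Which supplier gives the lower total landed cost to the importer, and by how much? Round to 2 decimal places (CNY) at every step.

Supplier A (FOB):
CIF value = FOB price + freight + insurance = 41595.40 + 2736.52 + 331.03 = 44662.95
Import duty = 44662.95 × 19% = 8485.96
Buyer bears (A): 2736.52 + 331.03 + 742.31 + 207.12 + 1249.09 = 5266.07
Landed cost (A) = invoice 41595.40 + 5266.07 + duty 8485.96 = 55347.43
Supplier B (FCA):
CIF value = FCA price + origin terminal + freight + insurance = 43173.53 + 444.91 + 2736.52 + 331.03 = 46685.99
Import duty = 46685.99 × 19% = 8870.34
Buyer bears (B): 444.91 + 2736.52 + 331.03 + 742.31 + 207.12 + 1249.09 = 5710.98
Landed cost (B) = invoice 43173.53 + 5710.98 + duty 8870.34 = 57754.85
Difference = |55347.43 − 57754.85| = 2407.42

Supplier A is cheaper by CNY 2407.42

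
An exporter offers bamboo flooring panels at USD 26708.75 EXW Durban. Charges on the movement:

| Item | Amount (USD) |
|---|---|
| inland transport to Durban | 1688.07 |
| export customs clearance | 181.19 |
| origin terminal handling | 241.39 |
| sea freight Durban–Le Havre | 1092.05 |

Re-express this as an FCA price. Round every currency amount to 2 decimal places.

FCA price: USD 28578.01

Not relevant to the conversion: freight, origin terminal — on the buyer under both terms; not part of either seller's price.
From EXW to FCA, the seller additionally bears: inland to port, export clearance.
FCA price = 26708.75 + 1688.07 + 181.19 = 28578.01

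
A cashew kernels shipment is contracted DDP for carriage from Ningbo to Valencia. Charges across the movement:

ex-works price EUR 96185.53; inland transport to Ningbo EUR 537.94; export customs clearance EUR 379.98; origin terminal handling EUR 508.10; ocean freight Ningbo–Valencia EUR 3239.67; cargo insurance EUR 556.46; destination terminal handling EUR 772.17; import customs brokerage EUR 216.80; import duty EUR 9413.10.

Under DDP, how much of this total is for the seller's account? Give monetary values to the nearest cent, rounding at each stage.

DDP: the seller bears all costs including import duty.
Seller's account: goods 96185.53 + inland to port 537.94 + export clearance 379.98 + origin terminal 508.10 + freight 3239.67 + insurance 556.46 + destination terminal 772.17 + brokerage 216.80 + duty 9413.10 = 111809.75
Buyer's account: 0.00

Seller's account: EUR 111809.75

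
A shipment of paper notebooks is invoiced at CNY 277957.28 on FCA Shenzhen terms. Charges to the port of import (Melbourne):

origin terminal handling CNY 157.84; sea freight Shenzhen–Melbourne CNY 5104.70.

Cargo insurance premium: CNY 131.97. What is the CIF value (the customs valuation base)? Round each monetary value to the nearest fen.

CIF = FCA price + pre-shipment costs + freight + insurance
CIF = 277957.28 + 157.84 + 5104.70 + 131.97 = 283351.79

CIF value: CNY 283351.79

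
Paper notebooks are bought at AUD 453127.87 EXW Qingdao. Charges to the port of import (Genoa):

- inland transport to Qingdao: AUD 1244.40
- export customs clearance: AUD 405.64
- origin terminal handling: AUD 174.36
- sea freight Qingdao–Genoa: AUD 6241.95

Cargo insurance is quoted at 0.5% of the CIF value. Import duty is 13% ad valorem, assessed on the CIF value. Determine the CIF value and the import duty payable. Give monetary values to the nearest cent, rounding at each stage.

CIF value: AUD 463511.78; import duty: AUD 60256.53

Let C be the CIF value. C = EXW price + pre-shipment costs + freight + 0.5% × C
C − 0.5% × C = 453127.87 + 1244.40 + 405.64 + 174.36 + 6241.95
0.995 × C = 461194.22
C = 461194.22 / 0.995 = 463511.78
Insurance premium = 0.5% × 463511.78 = 2317.56
Import duty = 463511.78 × 13% = 60256.53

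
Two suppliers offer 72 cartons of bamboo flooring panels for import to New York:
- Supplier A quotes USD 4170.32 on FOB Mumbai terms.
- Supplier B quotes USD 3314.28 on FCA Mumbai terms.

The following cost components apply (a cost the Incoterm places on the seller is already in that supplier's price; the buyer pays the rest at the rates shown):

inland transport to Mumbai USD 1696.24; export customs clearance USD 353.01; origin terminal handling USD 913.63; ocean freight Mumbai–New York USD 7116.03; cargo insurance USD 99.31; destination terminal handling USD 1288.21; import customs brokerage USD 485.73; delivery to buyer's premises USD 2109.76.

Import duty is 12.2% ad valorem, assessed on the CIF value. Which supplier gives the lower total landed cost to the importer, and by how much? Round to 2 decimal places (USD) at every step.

Supplier A is cheaper by USD 64.62

Supplier A (FOB):
CIF value = FOB price + freight + insurance = 4170.32 + 7116.03 + 99.31 = 11385.66
Import duty = 11385.66 × 12.2% = 1389.05
Buyer bears (A): 7116.03 + 99.31 + 1288.21 + 485.73 + 2109.76 = 11099.04
Landed cost (A) = invoice 4170.32 + 11099.04 + duty 1389.05 = 16658.41
Supplier B (FCA):
CIF value = FCA price + origin terminal + freight + insurance = 3314.28 + 913.63 + 7116.03 + 99.31 = 11443.25
Import duty = 11443.25 × 12.2% = 1396.08
Buyer bears (B): 913.63 + 7116.03 + 99.31 + 1288.21 + 485.73 + 2109.76 = 12012.67
Landed cost (B) = invoice 3314.28 + 12012.67 + duty 1396.08 = 16723.03
Difference = |16658.41 − 16723.03| = 64.62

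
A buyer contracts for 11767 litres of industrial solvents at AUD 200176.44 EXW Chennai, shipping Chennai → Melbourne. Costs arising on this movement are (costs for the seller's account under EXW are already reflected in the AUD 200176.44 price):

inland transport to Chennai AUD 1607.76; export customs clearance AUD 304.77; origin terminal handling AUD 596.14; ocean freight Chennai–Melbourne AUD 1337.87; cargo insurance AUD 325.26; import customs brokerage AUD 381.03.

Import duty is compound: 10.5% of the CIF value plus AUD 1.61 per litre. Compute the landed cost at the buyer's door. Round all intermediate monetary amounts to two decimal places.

Total landed cost: AUD 245130.71

EXW: the seller makes goods available at their premises; the buyer bears all onward costs.
CIF value = EXW price + inland to port + export clearance + origin terminal + freight + insurance = 200176.44 + 1607.76 + 304.77 + 596.14 + 1337.87 + 325.26 = 204348.24
Ad valorem component: 204348.24 × 10.5% = 21456.57
Specific component: 11767 × 1.61 = 18944.87
Import duty = 21456.57 + 18944.87 = 40401.44
Buyer bears: inland to port 1607.76 + export clearance 304.77 + origin terminal 596.14 + freight 1337.87 + insurance 325.26 + brokerage 381.03 + duty 40401.44 = 44954.27
Landed cost = invoice 200176.44 + 44954.27 = 245130.71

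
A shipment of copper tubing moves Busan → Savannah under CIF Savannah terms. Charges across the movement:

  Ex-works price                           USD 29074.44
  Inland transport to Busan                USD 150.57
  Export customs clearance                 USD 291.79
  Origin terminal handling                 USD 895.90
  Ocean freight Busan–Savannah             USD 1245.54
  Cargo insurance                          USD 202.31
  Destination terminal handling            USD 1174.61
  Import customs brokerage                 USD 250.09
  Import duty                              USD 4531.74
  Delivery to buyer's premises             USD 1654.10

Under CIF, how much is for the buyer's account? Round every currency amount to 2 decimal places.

Buyer's account: USD 7610.54

CIF: the seller pays costs through ocean freight and marine insurance to the destination port.
Seller's account: goods 29074.44 + inland to port 150.57 + export clearance 291.79 + origin terminal 895.90 + freight 1245.54 + insurance 202.31 = 31860.55
Buyer's account: destination terminal 1174.61 + brokerage 250.09 + duty 4531.74 + delivery 1654.10 = 7610.54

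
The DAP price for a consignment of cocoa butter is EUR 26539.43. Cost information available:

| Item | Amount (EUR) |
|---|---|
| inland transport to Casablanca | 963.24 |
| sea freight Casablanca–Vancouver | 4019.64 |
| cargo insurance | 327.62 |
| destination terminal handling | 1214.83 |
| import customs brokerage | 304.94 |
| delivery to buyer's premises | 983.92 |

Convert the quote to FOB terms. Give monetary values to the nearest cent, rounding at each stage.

Not relevant to the conversion: inland to port — on the seller under both DAP and FOB; already in the DAP price and stays in the FOB price. brokerage — on the buyer under both terms; not part of either seller's price.
From DAP to FOB, the seller no longer bears: freight, insurance, destination terminal, delivery.
FOB price = 26539.43 − 4019.64 − 327.62 − 1214.83 − 983.92 = 19993.42

FOB price: EUR 19993.42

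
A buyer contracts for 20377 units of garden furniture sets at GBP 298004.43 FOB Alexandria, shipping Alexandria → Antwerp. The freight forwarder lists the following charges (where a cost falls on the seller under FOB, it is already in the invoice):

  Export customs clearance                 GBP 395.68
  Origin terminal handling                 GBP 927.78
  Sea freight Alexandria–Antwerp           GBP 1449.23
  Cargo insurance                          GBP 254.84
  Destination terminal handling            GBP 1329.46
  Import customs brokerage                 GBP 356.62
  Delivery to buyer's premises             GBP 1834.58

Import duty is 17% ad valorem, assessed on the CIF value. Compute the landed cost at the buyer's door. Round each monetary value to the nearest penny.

Total landed cost: GBP 354179.61

FOB: the seller bears costs until goods are on board at the origin port; the buyer bears freight, insurance and all costs thereafter.
Already in the invoice (seller's account under FOB): export clearance, origin terminal — exclude.
CIF value = FOB price + freight + insurance = 298004.43 + 1449.23 + 254.84 = 299708.50
Import duty = 299708.50 × 17% = 50950.45
Buyer bears: freight 1449.23 + insurance 254.84 + destination terminal 1329.46 + brokerage 356.62 + delivery 1834.58 + duty 50950.45 = 56175.18
Landed cost = invoice 298004.43 + 56175.18 = 354179.61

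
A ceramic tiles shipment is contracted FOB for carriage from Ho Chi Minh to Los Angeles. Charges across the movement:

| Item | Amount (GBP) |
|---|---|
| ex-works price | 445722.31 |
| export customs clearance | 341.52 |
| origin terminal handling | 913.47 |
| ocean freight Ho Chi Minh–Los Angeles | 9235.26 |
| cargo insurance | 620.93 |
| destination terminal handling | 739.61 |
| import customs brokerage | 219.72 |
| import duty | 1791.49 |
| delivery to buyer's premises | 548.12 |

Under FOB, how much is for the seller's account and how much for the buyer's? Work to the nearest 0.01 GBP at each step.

FOB: the seller bears costs until goods are on board at the origin port; the buyer bears freight, insurance and all costs thereafter.
Seller's account: goods 445722.31 + export clearance 341.52 + origin terminal 913.47 = 446977.30
Buyer's account: freight 9235.26 + insurance 620.93 + destination terminal 739.61 + brokerage 219.72 + duty 1791.49 + delivery 548.12 = 13155.13

Seller: GBP 446977.30; buyer: GBP 13155.13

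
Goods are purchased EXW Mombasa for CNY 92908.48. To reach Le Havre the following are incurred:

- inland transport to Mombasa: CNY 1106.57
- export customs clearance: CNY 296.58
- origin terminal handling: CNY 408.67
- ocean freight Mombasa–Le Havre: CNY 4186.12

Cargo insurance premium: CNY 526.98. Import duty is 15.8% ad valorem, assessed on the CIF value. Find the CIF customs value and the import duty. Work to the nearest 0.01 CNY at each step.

CIF value: CNY 99433.40; import duty: CNY 15710.48

CIF = EXW price + pre-shipment costs + freight + insurance
CIF = 92908.48 + 1106.57 + 296.58 + 408.67 + 4186.12 + 526.98 = 99433.40
Import duty = 99433.40 × 15.8% = 15710.48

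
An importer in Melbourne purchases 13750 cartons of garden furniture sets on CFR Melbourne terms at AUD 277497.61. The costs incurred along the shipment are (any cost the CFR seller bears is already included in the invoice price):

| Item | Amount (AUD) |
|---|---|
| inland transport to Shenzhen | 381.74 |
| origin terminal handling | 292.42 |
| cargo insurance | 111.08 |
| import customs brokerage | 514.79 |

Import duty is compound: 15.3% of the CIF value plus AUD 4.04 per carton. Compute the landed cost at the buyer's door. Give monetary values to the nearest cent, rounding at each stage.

Total landed cost: AUD 376147.61

CFR: the seller pays costs through ocean freight to the destination port, but not insurance.
Already in the invoice (seller's account under CFR): inland to port, origin terminal — exclude.
CIF value = CFR price + insurance = 277497.61 + 111.08 = 277608.69
Ad valorem component: 277608.69 × 15.3% = 42474.13
Specific component: 13750 × 4.04 = 55550.00
Import duty = 42474.13 + 55550.00 = 98024.13
Buyer bears: insurance 111.08 + brokerage 514.79 + duty 98024.13 = 98650.00
Landed cost = invoice 277497.61 + 98650.00 = 376147.61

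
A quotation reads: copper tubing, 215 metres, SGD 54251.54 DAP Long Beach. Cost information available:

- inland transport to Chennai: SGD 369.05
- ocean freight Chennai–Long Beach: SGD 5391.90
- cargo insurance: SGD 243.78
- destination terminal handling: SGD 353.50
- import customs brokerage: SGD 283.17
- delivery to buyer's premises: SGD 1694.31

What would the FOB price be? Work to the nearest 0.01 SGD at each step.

FOB price: SGD 46568.05

Not relevant to the conversion: inland to port — on the seller under both DAP and FOB; already in the DAP price and stays in the FOB price. brokerage — on the buyer under both terms; not part of either seller's price.
From DAP to FOB, the seller no longer bears: freight, insurance, destination terminal, delivery.
FOB price = 54251.54 − 5391.90 − 243.78 − 353.50 − 1694.31 = 46568.05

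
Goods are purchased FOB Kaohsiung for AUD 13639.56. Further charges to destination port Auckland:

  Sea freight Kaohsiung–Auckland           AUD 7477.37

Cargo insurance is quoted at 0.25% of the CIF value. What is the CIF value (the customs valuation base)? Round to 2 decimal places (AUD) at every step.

Let C be the CIF value. C = FOB price + freight + 0.25% × C
C − 0.25% × C = 13639.56 + 7477.37
0.9975 × C = 21116.93
C = 21116.93 / 0.9975 = 21169.85
Insurance premium = 0.25% × 21169.85 = 52.92

CIF value: AUD 21169.85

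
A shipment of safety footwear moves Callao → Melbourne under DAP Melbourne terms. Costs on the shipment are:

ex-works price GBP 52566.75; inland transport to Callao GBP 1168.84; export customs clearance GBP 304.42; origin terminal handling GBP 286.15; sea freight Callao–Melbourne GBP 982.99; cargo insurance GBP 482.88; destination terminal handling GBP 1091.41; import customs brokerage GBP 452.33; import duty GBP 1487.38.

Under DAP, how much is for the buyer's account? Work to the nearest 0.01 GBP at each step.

DAP: the seller bears all costs to the named destination except import duty and clearance.
Seller's account: goods 52566.75 + inland to port 1168.84 + export clearance 304.42 + origin terminal 286.15 + freight 982.99 + insurance 482.88 + destination terminal 1091.41 = 56883.44
Buyer's account: brokerage 452.33 + duty 1487.38 = 1939.71

Buyer's account: GBP 1939.71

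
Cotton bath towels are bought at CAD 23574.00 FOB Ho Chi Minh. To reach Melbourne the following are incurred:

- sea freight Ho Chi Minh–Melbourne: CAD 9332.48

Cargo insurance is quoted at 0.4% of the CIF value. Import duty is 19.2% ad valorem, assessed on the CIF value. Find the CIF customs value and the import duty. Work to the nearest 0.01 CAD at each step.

Let C be the CIF value. C = FOB price + freight + 0.4% × C
C − 0.4% × C = 23574.00 + 9332.48
0.996 × C = 32906.48
C = 32906.48 / 0.996 = 33038.63
Insurance premium = 0.4% × 33038.63 = 132.15
Import duty = 33038.63 × 19.2% = 6343.42

CIF value: CAD 33038.63; import duty: CAD 6343.42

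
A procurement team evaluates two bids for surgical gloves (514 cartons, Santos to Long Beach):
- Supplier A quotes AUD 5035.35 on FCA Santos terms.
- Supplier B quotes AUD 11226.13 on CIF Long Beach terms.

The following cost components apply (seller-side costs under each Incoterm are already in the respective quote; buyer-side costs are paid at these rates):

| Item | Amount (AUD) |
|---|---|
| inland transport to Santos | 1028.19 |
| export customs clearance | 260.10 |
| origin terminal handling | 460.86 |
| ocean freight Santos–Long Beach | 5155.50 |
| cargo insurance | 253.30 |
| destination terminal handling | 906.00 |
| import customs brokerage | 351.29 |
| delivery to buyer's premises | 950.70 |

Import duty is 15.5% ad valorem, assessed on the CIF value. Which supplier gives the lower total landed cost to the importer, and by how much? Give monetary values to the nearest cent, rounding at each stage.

Supplier A is cheaper by AUD 370.89

Supplier A (FCA):
CIF value = FCA price + origin terminal + freight + insurance = 5035.35 + 460.86 + 5155.50 + 253.30 = 10905.01
Import duty = 10905.01 × 15.5% = 1690.28
Buyer bears (A): 460.86 + 5155.50 + 253.30 + 906.00 + 351.29 + 950.70 = 8077.65
Landed cost (A) = invoice 5035.35 + 8077.65 + duty 1690.28 = 14803.28
Supplier B (CIF):
The CIF price already equals the CIF value: 11226.13
Import duty = 11226.13 × 15.5% = 1740.05
Buyer bears (B): 906.00 + 351.29 + 950.70 = 2207.99
Landed cost (B) = invoice 11226.13 + 2207.99 + duty 1740.05 = 15174.17
Difference = |14803.28 − 15174.17| = 370.89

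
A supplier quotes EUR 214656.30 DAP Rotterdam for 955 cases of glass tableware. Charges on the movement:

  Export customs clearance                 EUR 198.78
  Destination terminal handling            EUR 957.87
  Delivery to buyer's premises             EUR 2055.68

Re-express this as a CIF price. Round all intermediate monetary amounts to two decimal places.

Not relevant to the conversion: export clearance — on the seller under both DAP and CIF; already in the DAP price and stays in the CIF price.
From DAP to CIF, the seller no longer bears: destination terminal, delivery.
CIF price = 214656.30 − 957.87 − 2055.68 = 211642.75

CIF price: EUR 211642.75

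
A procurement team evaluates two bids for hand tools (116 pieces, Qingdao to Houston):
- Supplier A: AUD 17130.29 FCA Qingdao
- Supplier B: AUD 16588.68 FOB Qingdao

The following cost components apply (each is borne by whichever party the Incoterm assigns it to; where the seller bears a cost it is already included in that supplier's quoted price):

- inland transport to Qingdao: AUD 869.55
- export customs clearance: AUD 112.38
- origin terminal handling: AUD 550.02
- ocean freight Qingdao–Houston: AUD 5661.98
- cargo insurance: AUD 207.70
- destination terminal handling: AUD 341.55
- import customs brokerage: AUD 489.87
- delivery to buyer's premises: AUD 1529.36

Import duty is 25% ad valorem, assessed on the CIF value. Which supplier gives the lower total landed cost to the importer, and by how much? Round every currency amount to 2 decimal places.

Supplier B is cheaper by AUD 1364.54

Supplier A (FCA):
CIF value = FCA price + origin terminal + freight + insurance = 17130.29 + 550.02 + 5661.98 + 207.70 = 23549.99
Import duty = 23549.99 × 25% = 5887.50
Buyer bears (A): 550.02 + 5661.98 + 207.70 + 341.55 + 489.87 + 1529.36 = 8780.48
Landed cost (A) = invoice 17130.29 + 8780.48 + duty 5887.50 = 31798.27
Supplier B (FOB):
CIF value = FOB price + freight + insurance = 16588.68 + 5661.98 + 207.70 = 22458.36
Import duty = 22458.36 × 25% = 5614.59
Buyer bears (B): 5661.98 + 207.70 + 341.55 + 489.87 + 1529.36 = 8230.46
Landed cost (B) = invoice 16588.68 + 8230.46 + duty 5614.59 = 30433.73
Difference = |31798.27 − 30433.73| = 1364.54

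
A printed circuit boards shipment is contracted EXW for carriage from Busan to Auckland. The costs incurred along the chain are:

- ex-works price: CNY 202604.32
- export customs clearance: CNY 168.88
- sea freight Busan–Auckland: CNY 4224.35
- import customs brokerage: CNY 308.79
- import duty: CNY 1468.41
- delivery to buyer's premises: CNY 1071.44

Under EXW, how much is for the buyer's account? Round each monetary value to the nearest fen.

EXW: the seller makes goods available at their premises; the buyer bears all onward costs.
Seller's account: goods 202604.32 = 202604.32
Buyer's account: export clearance 168.88 + freight 4224.35 + brokerage 308.79 + duty 1468.41 + delivery 1071.44 = 7241.87

Buyer's account: CNY 7241.87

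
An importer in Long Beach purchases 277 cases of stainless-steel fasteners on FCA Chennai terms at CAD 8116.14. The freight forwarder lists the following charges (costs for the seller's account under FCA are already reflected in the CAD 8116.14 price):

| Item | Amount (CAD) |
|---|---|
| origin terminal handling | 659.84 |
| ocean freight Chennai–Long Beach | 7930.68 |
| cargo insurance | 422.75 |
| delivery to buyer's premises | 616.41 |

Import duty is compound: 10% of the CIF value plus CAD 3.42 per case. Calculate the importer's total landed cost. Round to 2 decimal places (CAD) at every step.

Total landed cost: CAD 20406.10

FCA: the seller delivers export-cleared goods to the carrier; the buyer bears costs from that point.
CIF value = FCA price + origin terminal + freight + insurance = 8116.14 + 659.84 + 7930.68 + 422.75 = 17129.41
Ad valorem component: 17129.41 × 10% = 1712.94
Specific component: 277 × 3.42 = 947.34
Import duty = 1712.94 + 947.34 = 2660.28
Buyer bears: origin terminal 659.84 + freight 7930.68 + insurance 422.75 + delivery 616.41 + duty 2660.28 = 12289.96
Landed cost = invoice 8116.14 + 12289.96 = 20406.10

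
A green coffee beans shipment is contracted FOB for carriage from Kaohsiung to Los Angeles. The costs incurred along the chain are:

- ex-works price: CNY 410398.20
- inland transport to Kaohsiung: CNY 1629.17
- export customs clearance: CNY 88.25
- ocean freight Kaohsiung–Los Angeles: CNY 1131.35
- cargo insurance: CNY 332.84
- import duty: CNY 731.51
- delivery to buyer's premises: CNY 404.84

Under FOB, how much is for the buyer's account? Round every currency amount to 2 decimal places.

Buyer's account: CNY 2600.54

FOB: the seller bears costs until goods are on board at the origin port; the buyer bears freight, insurance and all costs thereafter.
Seller's account: goods 410398.20 + inland to port 1629.17 + export clearance 88.25 = 412115.62
Buyer's account: freight 1131.35 + insurance 332.84 + duty 731.51 + delivery 404.84 = 2600.54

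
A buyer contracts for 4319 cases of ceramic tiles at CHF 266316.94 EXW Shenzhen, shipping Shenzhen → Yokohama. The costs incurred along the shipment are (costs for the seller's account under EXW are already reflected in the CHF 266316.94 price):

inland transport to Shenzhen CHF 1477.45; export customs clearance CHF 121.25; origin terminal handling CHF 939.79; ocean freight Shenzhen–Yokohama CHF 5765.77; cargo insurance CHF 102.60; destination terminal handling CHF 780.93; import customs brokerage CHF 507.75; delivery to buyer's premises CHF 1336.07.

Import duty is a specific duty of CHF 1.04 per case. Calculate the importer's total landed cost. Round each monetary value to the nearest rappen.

EXW: the seller makes goods available at their premises; the buyer bears all onward costs.
CIF value = EXW price + inland to port + export clearance + origin terminal + freight + insurance = 266316.94 + 1477.45 + 121.25 + 939.79 + 5765.77 + 102.60 = 274723.80
Import duty = 4319 × 1.04 = 4491.76
Buyer bears: inland to port 1477.45 + export clearance 121.25 + origin terminal 939.79 + freight 5765.77 + insurance 102.60 + destination terminal 780.93 + brokerage 507.75 + delivery 1336.07 + duty 4491.76 = 15523.37
Landed cost = invoice 266316.94 + 15523.37 = 281840.31

Total landed cost: CHF 281840.31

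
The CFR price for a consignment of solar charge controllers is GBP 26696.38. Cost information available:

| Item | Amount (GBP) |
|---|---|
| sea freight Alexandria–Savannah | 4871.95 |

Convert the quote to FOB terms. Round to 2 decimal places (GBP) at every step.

FOB price: GBP 21824.43

From CFR to FOB, the seller no longer bears: freight.
FOB price = 26696.38 − 4871.95 = 21824.43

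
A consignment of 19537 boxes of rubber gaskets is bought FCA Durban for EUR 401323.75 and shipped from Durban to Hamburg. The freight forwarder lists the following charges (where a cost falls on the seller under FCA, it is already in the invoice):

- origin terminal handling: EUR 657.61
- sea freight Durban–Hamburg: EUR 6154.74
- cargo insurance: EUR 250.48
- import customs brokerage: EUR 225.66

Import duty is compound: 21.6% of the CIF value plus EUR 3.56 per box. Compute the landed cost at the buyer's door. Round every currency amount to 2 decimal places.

FCA: the seller delivers export-cleared goods to the carrier; the buyer bears costs from that point.
CIF value = FCA price + origin terminal + freight + insurance = 401323.75 + 657.61 + 6154.74 + 250.48 = 408386.58
Ad valorem component: 408386.58 × 21.6% = 88211.50
Specific component: 19537 × 3.56 = 69551.72
Import duty = 88211.50 + 69551.72 = 157763.22
Buyer bears: origin terminal 657.61 + freight 6154.74 + insurance 250.48 + brokerage 225.66 + duty 157763.22 = 165051.71
Landed cost = invoice 401323.75 + 165051.71 = 566375.46

Total landed cost: EUR 566375.46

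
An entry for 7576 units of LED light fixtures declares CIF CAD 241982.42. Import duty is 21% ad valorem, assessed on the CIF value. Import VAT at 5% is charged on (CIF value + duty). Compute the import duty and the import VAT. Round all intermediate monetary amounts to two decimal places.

Import duty = 241982.42 × 21% = 50816.31
VAT base = CIF + duty = 241982.42 + 50816.31 = 292798.73
Import VAT = 292798.73 × 5% = 14639.94

Import duty: CAD 50816.31; import VAT: CAD 14639.94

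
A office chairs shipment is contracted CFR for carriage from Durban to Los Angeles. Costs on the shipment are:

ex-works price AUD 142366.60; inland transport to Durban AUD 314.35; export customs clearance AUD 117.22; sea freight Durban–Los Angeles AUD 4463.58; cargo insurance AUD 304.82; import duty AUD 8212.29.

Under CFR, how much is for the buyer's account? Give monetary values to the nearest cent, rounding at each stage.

Buyer's account: AUD 8517.11

CFR: the seller pays costs through ocean freight to the destination port, but not insurance.
Seller's account: goods 142366.60 + inland to port 314.35 + export clearance 117.22 + freight 4463.58 = 147261.75
Buyer's account: insurance 304.82 + duty 8212.29 = 8517.11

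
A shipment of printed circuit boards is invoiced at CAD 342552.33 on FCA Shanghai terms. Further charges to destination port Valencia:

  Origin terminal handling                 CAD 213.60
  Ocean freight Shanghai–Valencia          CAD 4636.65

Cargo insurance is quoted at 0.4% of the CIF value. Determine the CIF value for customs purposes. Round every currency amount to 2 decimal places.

CIF value: CAD 348797.77

Let C be the CIF value. C = FCA price + pre-shipment costs + freight + 0.4% × C
C − 0.4% × C = 342552.33 + 213.60 + 4636.65
0.996 × C = 347402.58
C = 347402.58 / 0.996 = 348797.77
Insurance premium = 0.4% × 348797.77 = 1395.19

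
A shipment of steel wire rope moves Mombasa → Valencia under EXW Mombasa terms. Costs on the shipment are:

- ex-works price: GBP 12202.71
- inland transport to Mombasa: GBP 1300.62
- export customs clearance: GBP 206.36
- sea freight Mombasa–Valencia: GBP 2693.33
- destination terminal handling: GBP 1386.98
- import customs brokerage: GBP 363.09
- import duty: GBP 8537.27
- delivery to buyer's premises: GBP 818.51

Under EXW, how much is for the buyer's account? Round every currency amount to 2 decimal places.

Buyer's account: GBP 15306.16

EXW: the seller makes goods available at their premises; the buyer bears all onward costs.
Seller's account: goods 12202.71 = 12202.71
Buyer's account: inland to port 1300.62 + export clearance 206.36 + freight 2693.33 + destination terminal 1386.98 + brokerage 363.09 + duty 8537.27 + delivery 818.51 = 15306.16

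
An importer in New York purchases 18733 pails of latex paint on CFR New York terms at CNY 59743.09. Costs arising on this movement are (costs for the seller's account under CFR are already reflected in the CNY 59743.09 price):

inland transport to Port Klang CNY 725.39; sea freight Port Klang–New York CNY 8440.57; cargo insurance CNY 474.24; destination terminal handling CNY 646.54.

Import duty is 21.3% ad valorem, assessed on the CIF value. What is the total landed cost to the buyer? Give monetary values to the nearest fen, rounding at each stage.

Total landed cost: CNY 73690.16

CFR: the seller pays costs through ocean freight to the destination port, but not insurance.
Already in the invoice (seller's account under CFR): inland to port, freight — exclude.
CIF value = CFR price + insurance = 59743.09 + 474.24 = 60217.33
Import duty = 60217.33 × 21.3% = 12826.29
Buyer bears: insurance 474.24 + destination terminal 646.54 + duty 12826.29 = 13947.07
Landed cost = invoice 59743.09 + 13947.07 = 73690.16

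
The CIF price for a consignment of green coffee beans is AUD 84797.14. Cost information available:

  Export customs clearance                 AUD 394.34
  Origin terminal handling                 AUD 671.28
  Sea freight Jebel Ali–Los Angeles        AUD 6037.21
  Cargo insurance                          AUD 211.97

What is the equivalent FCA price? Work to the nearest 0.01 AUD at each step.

FCA price: AUD 77876.68

Not relevant to the conversion: export clearance — on the seller under both CIF and FCA; already in the CIF price and stays in the FCA price.
From CIF to FCA, the seller no longer bears: origin terminal, freight, insurance.
FCA price = 84797.14 − 671.28 − 6037.21 − 211.97 = 77876.68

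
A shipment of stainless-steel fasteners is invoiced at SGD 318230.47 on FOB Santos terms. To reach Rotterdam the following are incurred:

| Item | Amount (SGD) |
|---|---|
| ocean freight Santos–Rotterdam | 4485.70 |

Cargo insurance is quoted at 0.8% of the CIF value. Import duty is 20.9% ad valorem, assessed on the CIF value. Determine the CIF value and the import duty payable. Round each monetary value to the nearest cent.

Let C be the CIF value. C = FOB price + freight + 0.8% × C
C − 0.8% × C = 318230.47 + 4485.70
0.992 × C = 322716.17
C = 322716.17 / 0.992 = 325318.72
Insurance premium = 0.8% × 325318.72 = 2602.55
Import duty = 325318.72 × 20.9% = 67991.61

CIF value: SGD 325318.72; import duty: SGD 67991.61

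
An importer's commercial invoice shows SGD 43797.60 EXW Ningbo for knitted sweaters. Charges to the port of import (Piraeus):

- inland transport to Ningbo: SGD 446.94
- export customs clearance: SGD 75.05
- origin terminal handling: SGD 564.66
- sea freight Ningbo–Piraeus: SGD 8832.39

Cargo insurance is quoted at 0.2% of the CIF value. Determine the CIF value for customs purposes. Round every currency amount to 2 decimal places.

CIF value: SGD 53824.29

Let C be the CIF value. C = EXW price + pre-shipment costs + freight + 0.2% × C
C − 0.2% × C = 43797.60 + 446.94 + 75.05 + 564.66 + 8832.39
0.998 × C = 53716.64
C = 53716.64 / 0.998 = 53824.29
Insurance premium = 0.2% × 53824.29 = 107.65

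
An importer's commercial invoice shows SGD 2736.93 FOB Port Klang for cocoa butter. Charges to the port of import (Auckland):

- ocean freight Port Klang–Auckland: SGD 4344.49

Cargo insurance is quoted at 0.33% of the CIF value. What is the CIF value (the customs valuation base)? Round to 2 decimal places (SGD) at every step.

CIF value: SGD 7104.87

Let C be the CIF value. C = FOB price + freight + 0.33% × C
C − 0.33% × C = 2736.93 + 4344.49
0.9967 × C = 7081.42
C = 7081.42 / 0.9967 = 7104.87
Insurance premium = 0.33% × 7104.87 = 23.45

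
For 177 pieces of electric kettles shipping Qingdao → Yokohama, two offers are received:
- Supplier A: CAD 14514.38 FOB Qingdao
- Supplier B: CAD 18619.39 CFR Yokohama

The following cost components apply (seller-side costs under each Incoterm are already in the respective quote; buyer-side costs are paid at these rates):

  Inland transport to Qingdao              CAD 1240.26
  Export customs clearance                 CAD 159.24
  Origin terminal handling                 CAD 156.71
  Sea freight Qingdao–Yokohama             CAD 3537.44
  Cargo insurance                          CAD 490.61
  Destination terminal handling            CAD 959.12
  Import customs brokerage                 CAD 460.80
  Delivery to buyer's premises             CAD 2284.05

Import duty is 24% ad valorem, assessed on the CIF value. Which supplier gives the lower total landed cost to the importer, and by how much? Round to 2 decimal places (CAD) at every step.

Supplier A is cheaper by CAD 703.79

Supplier A (FOB):
CIF value = FOB price + freight + insurance = 14514.38 + 3537.44 + 490.61 = 18542.43
Import duty = 18542.43 × 24% = 4450.18
Buyer bears (A): 3537.44 + 490.61 + 959.12 + 460.80 + 2284.05 = 7732.02
Landed cost (A) = invoice 14514.38 + 7732.02 + duty 4450.18 = 26696.58
Supplier B (CFR):
CIF value = CFR price + insurance = 18619.39 + 490.61 = 19110.00
Import duty = 19110.00 × 24% = 4586.40
Buyer bears (B): 490.61 + 959.12 + 460.80 + 2284.05 = 4194.58
Landed cost (B) = invoice 18619.39 + 4194.58 + duty 4586.40 = 27400.37
Difference = |26696.58 − 27400.37| = 703.79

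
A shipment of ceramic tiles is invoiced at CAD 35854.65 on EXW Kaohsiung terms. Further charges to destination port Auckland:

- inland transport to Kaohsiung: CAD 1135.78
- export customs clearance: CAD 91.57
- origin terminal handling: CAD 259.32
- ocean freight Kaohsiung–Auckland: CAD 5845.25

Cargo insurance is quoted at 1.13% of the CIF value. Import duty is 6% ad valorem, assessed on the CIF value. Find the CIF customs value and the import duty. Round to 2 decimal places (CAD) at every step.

Let C be the CIF value. C = EXW price + pre-shipment costs + freight + 1.13% × C
C − 1.13% × C = 35854.65 + 1135.78 + 91.57 + 259.32 + 5845.25
0.9887 × C = 43186.57
C = 43186.57 / 0.9887 = 43680.16
Insurance premium = 1.13% × 43680.16 = 493.59
Import duty = 43680.16 × 6% = 2620.81

CIF value: CAD 43680.16; import duty: CAD 2620.81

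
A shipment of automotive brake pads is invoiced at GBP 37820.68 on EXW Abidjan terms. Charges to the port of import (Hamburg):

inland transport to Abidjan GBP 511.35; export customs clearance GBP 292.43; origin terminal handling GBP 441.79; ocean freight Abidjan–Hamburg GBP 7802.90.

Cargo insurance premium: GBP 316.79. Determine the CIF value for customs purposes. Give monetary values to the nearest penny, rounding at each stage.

CIF value: GBP 47185.94

CIF = EXW price + pre-shipment costs + freight + insurance
CIF = 37820.68 + 511.35 + 292.43 + 441.79 + 7802.90 + 316.79 = 47185.94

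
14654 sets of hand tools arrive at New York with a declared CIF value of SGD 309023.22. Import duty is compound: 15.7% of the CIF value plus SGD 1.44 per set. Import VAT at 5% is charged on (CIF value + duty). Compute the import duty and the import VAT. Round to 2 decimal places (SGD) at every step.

Ad valorem component: 309023.22 × 15.7% = 48516.65
Specific component: 14654 × 1.44 = 21101.76
Import duty = 48516.65 + 21101.76 = 69618.41
VAT base = CIF + duty = 309023.22 + 69618.41 = 378641.63
Import VAT = 378641.63 × 5% = 18932.08

Import duty: SGD 69618.41; import VAT: SGD 18932.08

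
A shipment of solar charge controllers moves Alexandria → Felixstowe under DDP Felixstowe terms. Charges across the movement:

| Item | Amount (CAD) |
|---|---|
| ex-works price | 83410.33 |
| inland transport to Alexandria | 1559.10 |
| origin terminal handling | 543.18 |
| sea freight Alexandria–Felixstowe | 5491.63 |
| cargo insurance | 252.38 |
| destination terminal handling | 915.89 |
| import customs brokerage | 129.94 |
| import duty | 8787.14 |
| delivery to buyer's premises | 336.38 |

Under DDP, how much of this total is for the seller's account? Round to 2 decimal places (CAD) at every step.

Seller's account: CAD 101425.97

DDP: the seller bears all costs including import duty.
Seller's account: goods 83410.33 + inland to port 1559.10 + origin terminal 543.18 + freight 5491.63 + insurance 252.38 + destination terminal 915.89 + brokerage 129.94 + duty 8787.14 + delivery 336.38 = 101425.97
Buyer's account: 0.00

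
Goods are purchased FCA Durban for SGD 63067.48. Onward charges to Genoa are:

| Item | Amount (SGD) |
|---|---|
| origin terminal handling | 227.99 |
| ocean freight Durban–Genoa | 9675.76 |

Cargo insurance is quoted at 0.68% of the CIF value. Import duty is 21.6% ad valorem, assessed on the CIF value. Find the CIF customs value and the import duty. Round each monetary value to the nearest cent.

CIF value: SGD 73470.83; import duty: SGD 15869.70

Let C be the CIF value. C = FCA price + pre-shipment costs + freight + 0.68% × C
C − 0.68% × C = 63067.48 + 227.99 + 9675.76
0.9932 × C = 72971.23
C = 72971.23 / 0.9932 = 73470.83
Insurance premium = 0.68% × 73470.83 = 499.60
Import duty = 73470.83 × 21.6% = 15869.70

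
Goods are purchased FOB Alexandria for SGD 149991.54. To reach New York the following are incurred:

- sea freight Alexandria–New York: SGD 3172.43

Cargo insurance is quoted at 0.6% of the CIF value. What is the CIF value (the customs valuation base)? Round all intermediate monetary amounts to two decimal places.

CIF value: SGD 154088.50

Let C be the CIF value. C = FOB price + freight + 0.6% × C
C − 0.6% × C = 149991.54 + 3172.43
0.994 × C = 153163.97
C = 153163.97 / 0.994 = 154088.50
Insurance premium = 0.6% × 154088.50 = 924.53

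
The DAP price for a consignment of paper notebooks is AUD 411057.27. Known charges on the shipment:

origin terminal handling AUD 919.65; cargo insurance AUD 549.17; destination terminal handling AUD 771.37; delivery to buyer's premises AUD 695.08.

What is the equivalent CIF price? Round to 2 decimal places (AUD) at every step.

CIF price: AUD 409590.82

Not relevant to the conversion: origin terminal, insurance — on the seller under both DAP and CIF; already in the DAP price and stays in the CIF price.
From DAP to CIF, the seller no longer bears: destination terminal, delivery.
CIF price = 411057.27 − 771.37 − 695.08 = 409590.82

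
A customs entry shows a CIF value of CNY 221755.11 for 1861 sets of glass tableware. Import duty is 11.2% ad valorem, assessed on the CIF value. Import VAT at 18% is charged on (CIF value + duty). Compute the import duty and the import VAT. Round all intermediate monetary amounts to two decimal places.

Import duty = 221755.11 × 11.2% = 24836.57
VAT base = CIF + duty = 221755.11 + 24836.57 = 246591.68
Import VAT = 246591.68 × 18% = 44386.50

Import duty: CNY 24836.57; import VAT: CNY 44386.50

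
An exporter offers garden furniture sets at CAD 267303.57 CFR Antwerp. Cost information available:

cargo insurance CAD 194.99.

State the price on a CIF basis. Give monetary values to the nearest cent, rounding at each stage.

From CFR to CIF, the seller additionally bears: insurance.
CIF price = 267303.57 + 194.99 = 267498.56

CIF price: CAD 267498.56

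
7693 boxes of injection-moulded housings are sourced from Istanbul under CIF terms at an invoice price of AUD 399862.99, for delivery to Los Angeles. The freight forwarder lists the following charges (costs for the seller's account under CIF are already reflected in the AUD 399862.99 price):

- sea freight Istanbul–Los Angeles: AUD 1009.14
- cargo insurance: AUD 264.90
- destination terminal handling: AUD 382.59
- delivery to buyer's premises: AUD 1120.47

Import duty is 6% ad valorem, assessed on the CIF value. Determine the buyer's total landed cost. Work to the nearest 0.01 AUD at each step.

Total landed cost: AUD 425357.83

CIF: the seller pays costs through ocean freight and marine insurance to the destination port.
Already in the invoice (seller's account under CIF): freight, insurance — exclude.
The CIF price already equals the CIF value: 399862.99
Import duty = 399862.99 × 6% = 23991.78
Buyer bears: destination terminal 382.59 + delivery 1120.47 + duty 23991.78 = 25494.84
Landed cost = invoice 399862.99 + 25494.84 = 425357.83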